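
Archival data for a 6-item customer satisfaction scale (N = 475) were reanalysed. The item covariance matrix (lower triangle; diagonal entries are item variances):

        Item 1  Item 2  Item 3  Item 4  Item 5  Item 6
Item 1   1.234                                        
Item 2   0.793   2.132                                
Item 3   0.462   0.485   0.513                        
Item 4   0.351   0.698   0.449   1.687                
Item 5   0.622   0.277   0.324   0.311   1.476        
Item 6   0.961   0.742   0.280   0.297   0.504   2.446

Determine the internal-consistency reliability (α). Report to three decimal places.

Σσ²ᵢ = 1.234 + 2.132 + 0.513 + 1.687 + 1.476 + 2.446 = 9.488
Sum of the distinct covariances = 7.556
σ²_total = 9.488 + 2 × 7.556 = 24.600
α = (k/(k−1))·(1 − Σσ²ᵢ/σ²_total) = (6/5)·(1 − 9.488/24.600) = 0.737

α = 0.737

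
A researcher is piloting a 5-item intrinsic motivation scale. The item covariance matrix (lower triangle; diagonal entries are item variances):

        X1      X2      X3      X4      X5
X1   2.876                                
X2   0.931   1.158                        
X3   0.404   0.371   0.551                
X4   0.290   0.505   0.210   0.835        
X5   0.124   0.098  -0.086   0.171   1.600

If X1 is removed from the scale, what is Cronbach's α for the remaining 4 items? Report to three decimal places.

α = 0.506

Remaining items: X2, X3, X4, X5 (k = 4).
Σσᵢ² = 1.158 + 0.551 + 0.835 + 1.600 = 4.144
Var(T) = 4.144 + 2 × 1.269 = 6.682
α (item deleted) = (4/3)·(1 − 4.144/6.682) = 0.506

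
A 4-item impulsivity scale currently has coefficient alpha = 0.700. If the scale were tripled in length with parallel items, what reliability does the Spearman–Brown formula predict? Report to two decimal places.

predicted reliability = 0.87

Length factor m = 3
α' = m·α / (1 + (m−1)·α)
   = 3 × 0.700 / (1 + (3 − 1) × 0.700)
   = 2.1000 / 2.4000 = 0.87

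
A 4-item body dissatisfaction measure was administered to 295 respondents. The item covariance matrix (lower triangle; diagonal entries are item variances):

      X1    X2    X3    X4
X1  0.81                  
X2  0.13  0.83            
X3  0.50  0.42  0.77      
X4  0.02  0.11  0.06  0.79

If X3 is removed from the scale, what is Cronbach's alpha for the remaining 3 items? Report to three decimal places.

Remaining items: X1, X2, X4 (k = 3).
Σσᵢ² = 0.81 + 0.83 + 0.79 = 2.43
σ²_total = 2.43 + 2 × 0.26 = 2.95
α (item deleted) = (3/2)·(1 − 2.43/2.95) = 0.264

α = 0.264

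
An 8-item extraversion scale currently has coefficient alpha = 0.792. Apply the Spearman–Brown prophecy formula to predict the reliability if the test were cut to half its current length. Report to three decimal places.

predicted reliability = 0.656

Length factor m = 1/2
α' = m·α / (1 − (1−m)·α)
   = 1/2 × 0.792 / (1 − (1 − 1/2) × 0.792)
   = 0.3960 / 0.6040 = 0.656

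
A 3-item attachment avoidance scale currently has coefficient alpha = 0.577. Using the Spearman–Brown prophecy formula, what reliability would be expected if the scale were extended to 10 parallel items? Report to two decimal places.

predicted reliability = 0.82

Length factor m = 10/3 = 3.3333
α' = m·α / (1 + (m−1)·α)
   = 10/3 × 0.577 / (1 + (10/3 − 1) × 0.577)
   = 1.9233 / 2.3463 = 0.82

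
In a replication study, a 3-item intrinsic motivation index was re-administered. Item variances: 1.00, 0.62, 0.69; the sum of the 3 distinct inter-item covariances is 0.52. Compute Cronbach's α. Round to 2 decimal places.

Σσᵢ² = 1.00 + 0.62 + 0.69 = 2.31
Sum of distinct covariances = 0.52
σ²_total = Σσᵢ² + 2·Σcov = 2.31 + 2 × 0.52 = 3.35
α = (3/2)·(1 − 2.31/3.35) = 0.47

Cronbach's α = 0.47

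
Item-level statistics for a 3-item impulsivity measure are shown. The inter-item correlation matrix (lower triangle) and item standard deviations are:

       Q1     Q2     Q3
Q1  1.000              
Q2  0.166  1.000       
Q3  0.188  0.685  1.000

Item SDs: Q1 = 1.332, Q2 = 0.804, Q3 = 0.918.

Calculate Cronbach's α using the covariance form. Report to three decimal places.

Σσ²ᵢ = 1.332² + 0.804² + 0.918² = 3.2634
Covariances σ_ij = r_ij · s_i · s_j:
  σ(Q1,Q2) = 0.166 × 1.332 × 0.804 = 0.1778
  σ(Q1,Q3) = 0.188 × 1.332 × 0.918 = 0.2299
  σ(Q2,Q3) = 0.685 × 0.804 × 0.918 = 0.5056
σ²_T = Σσ²ᵢ + 2·Σσ_ij = 3.2634 + 2 × 0.9133 = 5.0900
α = (3/2)·(1 − 3.2634/5.0900) = 0.538

α = 0.538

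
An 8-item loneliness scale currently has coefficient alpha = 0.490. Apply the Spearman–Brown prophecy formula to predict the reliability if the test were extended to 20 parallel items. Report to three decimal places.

predicted reliability = 0.706

Length factor m = 20/8 = 2.5000
α' = m·α / (1 + (m−1)·α)
   = 20/8 × 0.490 / (1 + (20/8 − 1) × 0.490)
   = 1.2250 / 1.7350 = 0.706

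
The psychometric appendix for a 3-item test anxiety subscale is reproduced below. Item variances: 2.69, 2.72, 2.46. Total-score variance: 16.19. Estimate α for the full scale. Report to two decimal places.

ΣVar(i) = 2.69 + 2.72 + 2.46 = 7.87
α = (k/(k−1))·(1 − ΣVar(i)/total variance) = (3/2)·(1 − 7.87/16.19) = 0.77

α = 0.77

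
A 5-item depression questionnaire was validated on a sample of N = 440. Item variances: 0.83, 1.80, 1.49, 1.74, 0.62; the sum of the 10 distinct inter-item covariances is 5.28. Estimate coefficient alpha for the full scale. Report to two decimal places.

ΣVar(i) = 0.83 + 1.80 + 1.49 + 1.74 + 0.62 = 6.48
Sum of distinct covariances = 5.28
total variance = ΣVar(i) + 2·Σcov = 6.48 + 2 × 5.28 = 17.04
α = (5/4)·(1 − 6.48/17.04) = 0.77

α = 0.77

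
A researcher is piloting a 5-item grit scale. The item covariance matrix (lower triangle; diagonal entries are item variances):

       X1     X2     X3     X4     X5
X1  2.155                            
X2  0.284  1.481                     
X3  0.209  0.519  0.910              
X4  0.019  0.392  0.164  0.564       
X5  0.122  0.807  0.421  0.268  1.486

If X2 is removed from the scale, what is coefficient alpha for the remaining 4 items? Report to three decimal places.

coefficient alpha = 0.427

Remaining items: X1, X3, X4, X5 (k = 4).
Σσᵢ² = 2.155 + 0.910 + 0.564 + 1.486 = 5.115
Var(T) = 5.115 + 2 × 1.203 = 7.521
α (item deleted) = (4/3)·(1 − 5.115/7.521) = 0.427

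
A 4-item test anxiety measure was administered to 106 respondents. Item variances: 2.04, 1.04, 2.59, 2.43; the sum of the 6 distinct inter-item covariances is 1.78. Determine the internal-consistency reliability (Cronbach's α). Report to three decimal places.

ΣVar(i) = 2.04 + 1.04 + 2.59 + 2.43 = 8.10
Sum of distinct covariances = 1.78
σ²_total = ΣVar(i) + 2·Σcov = 8.10 + 2 × 1.78 = 11.66
α = (4/3)·(1 − 8.10/11.66) = 0.407

α = 0.407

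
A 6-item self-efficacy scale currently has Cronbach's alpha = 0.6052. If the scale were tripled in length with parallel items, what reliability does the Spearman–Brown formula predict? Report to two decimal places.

Length factor m = 3
α' = m·α / (1 + (m−1)·α)
   = 3 × 0.6052 / (1 + (3 − 1) × 0.6052)
   = 1.8156 / 2.2104 = 0.82

predicted reliability = 0.82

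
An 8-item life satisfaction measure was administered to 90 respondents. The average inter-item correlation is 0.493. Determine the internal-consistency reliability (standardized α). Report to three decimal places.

Standardized α = k·r̄ / (1 + (k−1)·r̄) = 8 × 0.493 / (1 + 7 × 0.493)
  = 3.9440 / 4.4510 = 0.886

α = 0.886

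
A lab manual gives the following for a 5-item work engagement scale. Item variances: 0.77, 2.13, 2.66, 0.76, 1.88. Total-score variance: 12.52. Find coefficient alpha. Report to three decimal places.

Σσᵢ² = 0.77 + 2.13 + 2.66 + 0.76 + 1.88 = 8.20
α = (k/(k−1))·(1 − Σσᵢ²/σ²_T) = (5/4)·(1 − 8.20/12.52) = 0.431

coefficient alpha = 0.431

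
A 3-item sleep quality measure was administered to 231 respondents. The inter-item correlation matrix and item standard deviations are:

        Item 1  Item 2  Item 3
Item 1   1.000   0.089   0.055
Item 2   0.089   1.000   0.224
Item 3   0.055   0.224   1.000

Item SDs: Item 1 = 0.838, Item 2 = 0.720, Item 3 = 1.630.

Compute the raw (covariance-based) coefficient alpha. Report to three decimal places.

Σσ²ᵢ = 0.838² + 0.720² + 1.630² = 3.8775
Covariances σ_ij = r_ij · s_i · s_j:
  σ(Item 1,Item 2) = 0.089 × 0.838 × 0.720 = 0.0537
  σ(Item 1,Item 3) = 0.055 × 0.838 × 1.630 = 0.0751
  σ(Item 2,Item 3) = 0.224 × 0.720 × 1.630 = 0.2629
σ²_T = Σσ²ᵢ + 2·Σσ_ij = 3.8775 + 2 × 0.3917 = 4.6609
α = (3/2)·(1 − 3.8775/4.6609) = 0.252

α = 0.252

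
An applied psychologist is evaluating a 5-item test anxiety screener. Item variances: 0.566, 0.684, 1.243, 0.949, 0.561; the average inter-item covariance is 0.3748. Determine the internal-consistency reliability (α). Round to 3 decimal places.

ΣVar(i) = 0.566 + 0.684 + 1.243 + 0.949 + 0.561 = 4.003
Sum of the 10 distinct covariances = 10 × 0.3748 = 3.7480
σ²_T = ΣVar(i) + 2·Σcov = 4.003 + 2 × 3.7480 = 11.4990
α = (5/4)·(1 − 4.003/11.4990) = 0.815

α = 0.815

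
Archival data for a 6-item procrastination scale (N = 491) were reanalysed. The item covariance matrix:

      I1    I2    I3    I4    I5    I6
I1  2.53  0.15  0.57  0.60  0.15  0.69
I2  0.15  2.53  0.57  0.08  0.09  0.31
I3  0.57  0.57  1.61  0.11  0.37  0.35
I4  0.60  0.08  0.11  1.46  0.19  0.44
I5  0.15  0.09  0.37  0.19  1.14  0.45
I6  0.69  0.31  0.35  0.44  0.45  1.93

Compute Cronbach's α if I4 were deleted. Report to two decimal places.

Remaining items: I1, I2, I3, I5, I6 (k = 5).
ΣVar(i) = 2.53 + 2.53 + 1.61 + 1.14 + 1.93 = 9.74
σ²_T = 9.74 + 2 × 3.70 = 17.14
α (item deleted) = (5/4)·(1 − 9.74/17.14) = 0.54

Cronbach's α = 0.54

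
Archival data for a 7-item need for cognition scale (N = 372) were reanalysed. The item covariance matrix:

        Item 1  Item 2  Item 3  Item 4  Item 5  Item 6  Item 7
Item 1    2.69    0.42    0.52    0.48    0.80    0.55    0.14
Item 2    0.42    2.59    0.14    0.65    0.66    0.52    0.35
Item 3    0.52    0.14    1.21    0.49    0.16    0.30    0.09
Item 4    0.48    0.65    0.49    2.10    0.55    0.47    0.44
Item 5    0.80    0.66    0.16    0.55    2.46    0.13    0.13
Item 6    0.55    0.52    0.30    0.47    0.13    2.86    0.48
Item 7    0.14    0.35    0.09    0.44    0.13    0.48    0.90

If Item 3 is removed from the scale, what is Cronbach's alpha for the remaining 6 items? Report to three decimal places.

Cronbach's alpha = 0.599

Remaining items: Item 1, Item 2, Item 4, Item 5, Item 6, Item 7 (k = 6).
ΣVar(i) = 2.69 + 2.59 + 2.10 + 2.46 + 2.86 + 0.90 = 13.60
σ²_T = 13.60 + 2 × 6.77 = 27.14
α (item deleted) = (6/5)·(1 − 13.60/27.14) = 0.599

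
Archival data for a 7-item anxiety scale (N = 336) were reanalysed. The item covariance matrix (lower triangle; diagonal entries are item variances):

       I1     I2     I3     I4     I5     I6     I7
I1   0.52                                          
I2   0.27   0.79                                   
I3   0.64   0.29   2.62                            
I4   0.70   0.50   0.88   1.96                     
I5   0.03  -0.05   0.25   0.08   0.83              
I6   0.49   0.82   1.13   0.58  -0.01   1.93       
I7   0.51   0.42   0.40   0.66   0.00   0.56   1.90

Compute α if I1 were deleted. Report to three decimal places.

Remaining items: I2, I3, I4, I5, I6, I7 (k = 6).
Σσ²ᵢ = 0.79 + 2.62 + 1.96 + 0.83 + 1.93 + 1.90 = 10.03
σ²_T = 10.03 + 2 × 6.51 = 23.05
α (item deleted) = (6/5)·(1 − 10.03/23.05) = 0.678

α = 0.678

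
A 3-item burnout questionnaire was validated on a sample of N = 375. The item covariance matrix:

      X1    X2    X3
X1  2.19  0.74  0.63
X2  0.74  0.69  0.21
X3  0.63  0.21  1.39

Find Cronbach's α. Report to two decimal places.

ΣVar(i) = 2.19 + 0.69 + 1.39 = 4.27
Sum of the distinct covariances = 1.58
total variance = 4.27 + 2 × 1.58 = 7.43
α = (k/(k−1))·(1 − ΣVar(i)/total variance) = (3/2)·(1 − 4.27/7.43) = 0.64

Cronbach's α = 0.64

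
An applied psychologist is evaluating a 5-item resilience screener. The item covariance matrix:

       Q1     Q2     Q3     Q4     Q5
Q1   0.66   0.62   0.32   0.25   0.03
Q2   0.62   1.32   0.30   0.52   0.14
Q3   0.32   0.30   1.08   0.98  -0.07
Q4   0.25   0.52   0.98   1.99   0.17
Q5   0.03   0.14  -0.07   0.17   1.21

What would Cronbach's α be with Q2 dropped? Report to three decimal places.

Remaining items: Q1, Q3, Q4, Q5 (k = 4).
Σσ²ᵢ = 0.66 + 1.08 + 1.99 + 1.21 = 4.94
Var(T) = 4.94 + 2 × 1.68 = 8.30
α (item deleted) = (4/3)·(1 − 4.94/8.30) = 0.540

Cronbach's α = 0.540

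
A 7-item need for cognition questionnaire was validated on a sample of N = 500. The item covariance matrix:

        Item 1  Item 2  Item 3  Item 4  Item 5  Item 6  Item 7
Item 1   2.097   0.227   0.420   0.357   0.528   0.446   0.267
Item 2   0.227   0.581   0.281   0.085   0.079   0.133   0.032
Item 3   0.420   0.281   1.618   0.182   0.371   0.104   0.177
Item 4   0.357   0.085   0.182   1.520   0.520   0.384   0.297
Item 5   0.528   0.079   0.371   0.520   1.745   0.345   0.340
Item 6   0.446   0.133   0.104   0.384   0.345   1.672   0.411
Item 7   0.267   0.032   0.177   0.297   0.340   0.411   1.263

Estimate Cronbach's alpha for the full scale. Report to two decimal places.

sum of item variances = 2.097 + 0.581 + 1.618 + 1.520 + 1.745 + 1.672 + 1.263 = 10.496
Sum of off-diagonal covariances = 5.986
σ²_T = 10.496 + 2 × 5.986 = 22.468
α = (k/(k−1))·(1 − sum of item variances/σ²_T) = (7/6)·(1 − 10.496/22.468) = 0.62

Cronbach's alpha = 0.62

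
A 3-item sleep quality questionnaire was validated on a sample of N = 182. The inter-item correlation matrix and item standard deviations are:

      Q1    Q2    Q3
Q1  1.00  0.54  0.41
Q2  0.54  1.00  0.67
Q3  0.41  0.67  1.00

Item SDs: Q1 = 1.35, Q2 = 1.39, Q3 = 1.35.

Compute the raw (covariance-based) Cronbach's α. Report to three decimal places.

Cronbach's α = 0.780

Σσ²ᵢ = 1.35² + 1.39² + 1.35² = 5.5771
Covariances σ_ij = r_ij · s_i · s_j:
  σ(Q1,Q2) = 0.54 × 1.35 × 1.39 = 1.0133
  σ(Q1,Q3) = 0.41 × 1.35 × 1.35 = 0.7472
  σ(Q2,Q3) = 0.67 × 1.39 × 1.35 = 1.2573
σ²_T = Σσ²ᵢ + 2·Σσ_ij = 5.5771 + 2 × 3.0178 = 11.6127
α = (3/2)·(1 − 5.5771/11.6127) = 0.780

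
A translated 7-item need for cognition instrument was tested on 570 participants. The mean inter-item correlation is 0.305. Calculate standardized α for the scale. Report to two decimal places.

α = 0.75

Standardized α = k·r̄ / (1 + (k−1)·r̄) = 7 × 0.305 / (1 + 6 × 0.305)
  = 2.1350 / 2.8300 = 0.75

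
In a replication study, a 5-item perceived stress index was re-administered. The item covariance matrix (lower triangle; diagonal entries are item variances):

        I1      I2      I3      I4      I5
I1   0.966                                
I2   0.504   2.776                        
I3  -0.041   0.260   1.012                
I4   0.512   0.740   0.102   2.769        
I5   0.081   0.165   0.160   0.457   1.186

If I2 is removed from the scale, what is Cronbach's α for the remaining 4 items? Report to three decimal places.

Remaining items: I1, I3, I4, I5 (k = 4).
sum of item variances = 0.966 + 1.012 + 2.769 + 1.186 = 5.933
σ²_T = 5.933 + 2 × 1.271 = 8.475
α (item deleted) = (4/3)·(1 − 5.933/8.475) = 0.400

Cronbach's α = 0.400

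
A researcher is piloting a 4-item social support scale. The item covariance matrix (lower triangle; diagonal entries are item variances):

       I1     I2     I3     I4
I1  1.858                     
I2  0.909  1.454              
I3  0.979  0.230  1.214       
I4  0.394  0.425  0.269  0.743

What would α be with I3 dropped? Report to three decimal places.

Remaining items: I1, I2, I4 (k = 3).
ΣVar(i) = 1.858 + 1.454 + 0.743 = 4.055
σ²_T = 4.055 + 2 × 1.728 = 7.511
α (item deleted) = (3/2)·(1 − 4.055/7.511) = 0.690

α = 0.690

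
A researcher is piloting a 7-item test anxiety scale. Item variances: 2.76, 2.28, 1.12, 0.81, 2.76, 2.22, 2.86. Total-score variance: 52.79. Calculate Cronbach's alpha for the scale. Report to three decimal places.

Cronbach's alpha = 0.839

ΣVar(i) = 2.76 + 2.28 + 1.12 + 0.81 + 2.76 + 2.22 + 2.86 = 14.81
α = (k/(k−1))·(1 − ΣVar(i)/σ²_total) = (7/6)·(1 − 14.81/52.79) = 0.839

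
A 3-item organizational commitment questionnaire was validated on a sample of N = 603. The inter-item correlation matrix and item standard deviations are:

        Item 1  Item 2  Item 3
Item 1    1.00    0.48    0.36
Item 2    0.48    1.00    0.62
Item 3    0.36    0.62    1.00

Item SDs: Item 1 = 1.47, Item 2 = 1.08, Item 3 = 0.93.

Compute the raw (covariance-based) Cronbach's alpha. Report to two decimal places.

Σσ²ᵢ = 1.47² + 1.08² + 0.93² = 4.1922
Covariances σ_ij = r_ij · s_i · s_j:
  σ(Item 1,Item 2) = 0.48 × 1.47 × 1.08 = 0.7620
  σ(Item 1,Item 3) = 0.36 × 1.47 × 0.93 = 0.4922
  σ(Item 2,Item 3) = 0.62 × 1.08 × 0.93 = 0.6227
σ²_T = Σσ²ᵢ + 2·Σσ_ij = 4.1922 + 2 × 1.8769 = 7.9460
α = (3/2)·(1 − 4.1922/7.9460) = 0.71

α = 0.71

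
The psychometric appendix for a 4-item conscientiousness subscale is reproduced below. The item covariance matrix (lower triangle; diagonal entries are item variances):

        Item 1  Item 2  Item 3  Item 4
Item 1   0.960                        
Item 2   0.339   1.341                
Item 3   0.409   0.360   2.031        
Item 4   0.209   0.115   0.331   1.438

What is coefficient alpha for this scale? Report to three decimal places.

coefficient alpha = 0.506

sum of item variances = 0.960 + 1.341 + 2.031 + 1.438 = 5.770
Σ_{i<j} σ_ij = 1.763
Var(T) = 5.770 + 2 × 1.763 = 9.296
α = (k/(k−1))·(1 − sum of item variances/Var(T)) = (4/3)·(1 − 5.770/9.296) = 0.506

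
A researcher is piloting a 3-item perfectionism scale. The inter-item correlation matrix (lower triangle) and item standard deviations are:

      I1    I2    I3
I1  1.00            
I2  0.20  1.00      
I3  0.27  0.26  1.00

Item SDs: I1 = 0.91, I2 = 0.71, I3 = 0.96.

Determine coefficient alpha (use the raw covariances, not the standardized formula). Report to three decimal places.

Σσ²ᵢ = 0.91² + 0.71² + 0.96² = 2.2538
Covariances σ_ij = r_ij · s_i · s_j:
  σ(I1,I2) = 0.20 × 0.91 × 0.71 = 0.1292
  σ(I1,I3) = 0.27 × 0.91 × 0.96 = 0.2359
  σ(I2,I3) = 0.26 × 0.71 × 0.96 = 0.1772
σ²_T = Σσ²ᵢ + 2·Σσ_ij = 2.2538 + 2 × 0.5423 = 3.3384
α = (3/2)·(1 − 2.2538/3.3384) = 0.487

α = 0.487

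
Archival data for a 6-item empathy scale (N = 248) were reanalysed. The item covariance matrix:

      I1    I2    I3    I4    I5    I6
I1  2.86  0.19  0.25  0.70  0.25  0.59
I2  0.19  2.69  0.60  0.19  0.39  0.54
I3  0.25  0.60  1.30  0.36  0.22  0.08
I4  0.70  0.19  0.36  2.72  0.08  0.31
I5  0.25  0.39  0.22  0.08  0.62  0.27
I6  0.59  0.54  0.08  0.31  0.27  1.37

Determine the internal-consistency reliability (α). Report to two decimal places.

α = 0.56

Σσᵢ² = 2.86 + 2.69 + 1.30 + 2.72 + 0.62 + 1.37 = 11.56
Sum of off-diagonal covariances = 5.02
σ²_total = 11.56 + 2 × 5.02 = 21.60
α = (k/(k−1))·(1 − Σσᵢ²/σ²_total) = (6/5)·(1 − 11.56/21.60) = 0.56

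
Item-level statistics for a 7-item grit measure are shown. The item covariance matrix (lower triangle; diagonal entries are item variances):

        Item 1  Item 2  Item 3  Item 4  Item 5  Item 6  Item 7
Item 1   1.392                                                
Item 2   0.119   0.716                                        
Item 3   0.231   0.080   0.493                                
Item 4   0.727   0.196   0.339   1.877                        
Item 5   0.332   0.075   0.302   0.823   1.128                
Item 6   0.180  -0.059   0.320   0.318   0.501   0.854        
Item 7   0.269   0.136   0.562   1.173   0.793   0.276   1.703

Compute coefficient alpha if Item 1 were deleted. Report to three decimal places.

α = 0.759

Remaining items: Item 2, Item 3, Item 4, Item 5, Item 6, Item 7 (k = 6).
Σσ²ᵢ = 0.716 + 0.493 + 1.877 + 1.128 + 0.854 + 1.703 = 6.771
total variance = 6.771 + 2 × 5.835 = 18.441
α (item deleted) = (6/5)·(1 − 6.771/18.441) = 0.759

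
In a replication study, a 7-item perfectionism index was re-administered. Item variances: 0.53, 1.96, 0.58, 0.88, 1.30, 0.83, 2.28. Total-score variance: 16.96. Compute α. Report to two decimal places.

α = 0.59

Σσᵢ² = 0.53 + 1.96 + 0.58 + 0.88 + 1.30 + 0.83 + 2.28 = 8.36
α = (k/(k−1))·(1 − Σσᵢ²/total variance) = (7/6)·(1 − 8.36/16.96) = 0.59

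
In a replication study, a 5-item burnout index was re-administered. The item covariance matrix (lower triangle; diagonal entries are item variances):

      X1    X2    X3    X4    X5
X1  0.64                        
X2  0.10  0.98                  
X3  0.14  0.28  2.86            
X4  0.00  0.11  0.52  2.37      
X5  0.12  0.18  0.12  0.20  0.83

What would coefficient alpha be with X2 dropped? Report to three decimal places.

Remaining items: X1, X3, X4, X5 (k = 4).
ΣVar(i) = 0.64 + 2.86 + 2.37 + 0.83 = 6.70
σ²_total = 6.70 + 2 × 1.10 = 8.90
α (item deleted) = (4/3)·(1 − 6.70/8.90) = 0.330

α = 0.330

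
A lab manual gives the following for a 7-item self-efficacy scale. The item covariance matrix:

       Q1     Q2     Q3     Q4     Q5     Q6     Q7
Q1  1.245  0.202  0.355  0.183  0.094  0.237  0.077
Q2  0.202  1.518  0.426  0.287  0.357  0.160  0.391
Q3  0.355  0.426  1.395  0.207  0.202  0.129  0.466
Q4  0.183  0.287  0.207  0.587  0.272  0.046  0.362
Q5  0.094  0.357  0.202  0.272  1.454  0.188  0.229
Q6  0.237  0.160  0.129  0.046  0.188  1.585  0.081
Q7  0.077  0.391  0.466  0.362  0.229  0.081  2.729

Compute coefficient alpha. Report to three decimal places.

Σσᵢ² = 1.245 + 1.518 + 1.395 + 0.587 + 1.454 + 1.585 + 2.729 = 10.513
Sum of the distinct covariances = 4.951
σ²_total = 10.513 + 2 × 4.951 = 20.415
α = (k/(k−1))·(1 − Σσᵢ²/σ²_total) = (7/6)·(1 − 10.513/20.415) = 0.566

α = 0.566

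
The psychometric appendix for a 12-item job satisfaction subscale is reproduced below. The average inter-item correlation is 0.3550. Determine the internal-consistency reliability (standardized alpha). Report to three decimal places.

Standardized α = k·r̄ / (1 + (k−1)·r̄) = 12 × 0.3550 / (1 + 11 × 0.3550)
  = 4.2600 / 4.9050 = 0.869

α = 0.869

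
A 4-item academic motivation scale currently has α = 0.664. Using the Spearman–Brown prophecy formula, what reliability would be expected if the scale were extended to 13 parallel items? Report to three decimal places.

predicted reliability = 0.865

Length factor m = 13/4 = 3.2500
α' = m·α / (1 + (m−1)·α)
   = 13/4 × 0.664 / (1 + (13/4 − 1) × 0.664)
   = 2.1580 / 2.4940 = 0.865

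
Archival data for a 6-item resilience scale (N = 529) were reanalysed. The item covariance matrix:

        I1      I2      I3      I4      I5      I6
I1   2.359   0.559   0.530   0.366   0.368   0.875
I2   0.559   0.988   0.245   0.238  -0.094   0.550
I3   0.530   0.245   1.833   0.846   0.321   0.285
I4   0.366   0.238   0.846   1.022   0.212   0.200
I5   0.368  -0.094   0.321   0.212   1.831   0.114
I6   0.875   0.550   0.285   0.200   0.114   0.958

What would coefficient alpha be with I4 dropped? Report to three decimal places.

Remaining items: I1, I2, I3, I5, I6 (k = 5).
Σσ²ᵢ = 2.359 + 0.988 + 1.833 + 1.831 + 0.958 = 7.969
Var(T) = 7.969 + 2 × 3.753 = 15.475
α (item deleted) = (5/4)·(1 − 7.969/15.475) = 0.606

coefficient alpha = 0.606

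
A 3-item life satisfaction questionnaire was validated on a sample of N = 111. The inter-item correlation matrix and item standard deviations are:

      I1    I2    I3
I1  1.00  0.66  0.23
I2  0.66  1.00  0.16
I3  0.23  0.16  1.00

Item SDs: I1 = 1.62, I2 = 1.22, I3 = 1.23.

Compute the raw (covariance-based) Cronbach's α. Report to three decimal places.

Σσ²ᵢ = 1.62² + 1.22² + 1.23² = 5.6257
Covariances σ_ij = r_ij · s_i · s_j:
  σ(I1,I2) = 0.66 × 1.62 × 1.22 = 1.3044
  σ(I1,I3) = 0.23 × 1.62 × 1.23 = 0.4583
  σ(I2,I3) = 0.16 × 1.22 × 1.23 = 0.2401
σ²_T = Σσ²ᵢ + 2·Σσ_ij = 5.6257 + 2 × 2.0028 = 9.6313
α = (3/2)·(1 − 5.6257/9.6313) = 0.624

Cronbach's α = 0.624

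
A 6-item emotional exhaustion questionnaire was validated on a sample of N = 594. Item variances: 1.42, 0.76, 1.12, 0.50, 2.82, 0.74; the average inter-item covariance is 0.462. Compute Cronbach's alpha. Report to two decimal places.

α = 0.78

sum of item variances = 1.42 + 0.76 + 1.12 + 0.50 + 2.82 + 0.74 = 7.36
Sum of the 15 distinct covariances = 15 × 0.462 = 6.930
σ²_total = sum of item variances + 2·Σcov = 7.36 + 2 × 6.930 = 21.220
α = (6/5)·(1 − 7.36/21.220) = 0.78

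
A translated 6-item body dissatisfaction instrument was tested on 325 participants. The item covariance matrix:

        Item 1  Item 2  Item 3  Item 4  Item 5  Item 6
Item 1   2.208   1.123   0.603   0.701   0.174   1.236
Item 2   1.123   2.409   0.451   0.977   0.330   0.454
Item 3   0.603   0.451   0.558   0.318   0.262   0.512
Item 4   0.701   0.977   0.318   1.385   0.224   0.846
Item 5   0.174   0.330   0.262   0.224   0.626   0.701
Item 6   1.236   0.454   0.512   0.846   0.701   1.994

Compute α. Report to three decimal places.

α = 0.792

sum of item variances = 2.208 + 2.409 + 0.558 + 1.385 + 0.626 + 1.994 = 9.180
Σ_{i<j} σ_ij = 8.912
σ²_total = 9.180 + 2 × 8.912 = 27.004
α = (k/(k−1))·(1 − sum of item variances/σ²_total) = (6/5)·(1 − 9.180/27.004) = 0.792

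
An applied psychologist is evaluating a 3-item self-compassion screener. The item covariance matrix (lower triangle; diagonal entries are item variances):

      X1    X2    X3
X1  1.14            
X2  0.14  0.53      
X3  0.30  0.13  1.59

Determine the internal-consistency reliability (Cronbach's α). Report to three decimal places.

Cronbach's α = 0.389

ΣVar(i) = 1.14 + 0.53 + 1.59 = 3.26
Sum of the distinct covariances = 0.57
σ²_total = 3.26 + 2 × 0.57 = 4.40
α = (k/(k−1))·(1 − ΣVar(i)/σ²_total) = (3/2)·(1 − 3.26/4.40) = 0.389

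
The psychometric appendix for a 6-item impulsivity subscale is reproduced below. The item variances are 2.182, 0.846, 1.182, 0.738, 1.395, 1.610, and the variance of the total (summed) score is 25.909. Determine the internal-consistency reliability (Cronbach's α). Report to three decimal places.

ΣVar(i) = 2.182 + 0.846 + 1.182 + 0.738 + 1.395 + 1.610 = 7.953
α = (k/(k−1))·(1 − ΣVar(i)/σ²_total) = (6/5)·(1 − 7.953/25.909) = 0.832

α = 0.832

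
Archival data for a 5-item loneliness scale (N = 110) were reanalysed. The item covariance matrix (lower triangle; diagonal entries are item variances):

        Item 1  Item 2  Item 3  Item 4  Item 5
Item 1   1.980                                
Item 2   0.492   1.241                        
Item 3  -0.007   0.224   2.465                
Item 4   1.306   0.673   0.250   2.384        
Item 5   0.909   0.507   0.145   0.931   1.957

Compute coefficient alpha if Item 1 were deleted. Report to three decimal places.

coefficient alpha = 0.539

Remaining items: Item 2, Item 3, Item 4, Item 5 (k = 4).
Σσ²ᵢ = 1.241 + 2.465 + 2.384 + 1.957 = 8.047
σ²_T = 8.047 + 2 × 2.730 = 13.507
α (item deleted) = (4/3)·(1 − 8.047/13.507) = 0.539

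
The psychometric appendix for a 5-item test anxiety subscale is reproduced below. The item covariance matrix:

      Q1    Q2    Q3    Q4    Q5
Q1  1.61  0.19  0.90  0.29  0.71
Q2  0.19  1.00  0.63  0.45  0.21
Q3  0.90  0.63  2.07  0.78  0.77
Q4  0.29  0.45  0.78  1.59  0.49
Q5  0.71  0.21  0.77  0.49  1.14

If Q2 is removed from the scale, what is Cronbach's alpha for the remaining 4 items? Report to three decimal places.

Remaining items: Q1, Q3, Q4, Q5 (k = 4).
Σσᵢ² = 1.61 + 2.07 + 1.59 + 1.14 = 6.41
σ²_T = 6.41 + 2 × 3.94 = 14.29
α (item deleted) = (4/3)·(1 − 6.41/14.29) = 0.735

Cronbach's alpha = 0.735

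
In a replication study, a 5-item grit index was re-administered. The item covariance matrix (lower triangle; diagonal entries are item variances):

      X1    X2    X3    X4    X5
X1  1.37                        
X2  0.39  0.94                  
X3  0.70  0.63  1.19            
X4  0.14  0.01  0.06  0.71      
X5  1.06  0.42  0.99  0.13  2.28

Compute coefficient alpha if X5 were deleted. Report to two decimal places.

α = 0.64

Remaining items: X1, X2, X3, X4 (k = 4).
Σσ²ᵢ = 1.37 + 0.94 + 1.19 + 0.71 = 4.21
Var(T) = 4.21 + 2 × 1.93 = 8.07
α (item deleted) = (4/3)·(1 − 4.21/8.07) = 0.64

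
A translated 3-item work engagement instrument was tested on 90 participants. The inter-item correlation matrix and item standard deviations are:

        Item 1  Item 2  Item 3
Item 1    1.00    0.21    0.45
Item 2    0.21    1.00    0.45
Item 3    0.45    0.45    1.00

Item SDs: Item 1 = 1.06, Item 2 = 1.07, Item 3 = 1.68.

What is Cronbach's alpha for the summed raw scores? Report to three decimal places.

Cronbach's alpha = 0.631

Σσ²ᵢ = 1.06² + 1.07² + 1.68² = 5.0909
Covariances σ_ij = r_ij · s_i · s_j:
  σ(Item 1,Item 2) = 0.21 × 1.06 × 1.07 = 0.2382
  σ(Item 1,Item 3) = 0.45 × 1.06 × 1.68 = 0.8014
  σ(Item 2,Item 3) = 0.45 × 1.07 × 1.68 = 0.8089
σ²_T = Σσ²ᵢ + 2·Σσ_ij = 5.0909 + 2 × 1.8485 = 8.7879
α = (3/2)·(1 − 5.0909/8.7879) = 0.631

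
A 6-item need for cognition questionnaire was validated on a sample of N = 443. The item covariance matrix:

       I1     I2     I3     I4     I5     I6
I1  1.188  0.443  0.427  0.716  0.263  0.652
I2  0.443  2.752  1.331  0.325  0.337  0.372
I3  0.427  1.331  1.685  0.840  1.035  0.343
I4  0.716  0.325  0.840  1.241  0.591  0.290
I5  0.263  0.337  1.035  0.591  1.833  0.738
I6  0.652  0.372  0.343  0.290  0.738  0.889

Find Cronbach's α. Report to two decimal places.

Σσᵢ² = 1.188 + 2.752 + 1.685 + 1.241 + 1.833 + 0.889 = 9.588
Σ_{i<j} σ_ij = 8.703
σ²_total = 9.588 + 2 × 8.703 = 26.994
α = (k/(k−1))·(1 − Σσᵢ²/σ²_total) = (6/5)·(1 − 9.588/26.994) = 0.77

Cronbach's α = 0.77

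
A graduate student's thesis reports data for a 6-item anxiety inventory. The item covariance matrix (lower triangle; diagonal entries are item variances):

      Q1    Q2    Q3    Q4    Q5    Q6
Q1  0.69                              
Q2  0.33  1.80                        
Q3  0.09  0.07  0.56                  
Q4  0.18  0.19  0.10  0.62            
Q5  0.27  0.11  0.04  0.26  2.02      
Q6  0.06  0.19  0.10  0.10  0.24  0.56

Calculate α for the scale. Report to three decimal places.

Σσ²ᵢ = 0.69 + 1.80 + 0.56 + 0.62 + 2.02 + 0.56 = 6.25
Sum of off-diagonal covariances = 2.33
Var(T) = 6.25 + 2 × 2.33 = 10.91
α = (k/(k−1))·(1 − Σσ²ᵢ/Var(T)) = (6/5)·(1 − 6.25/10.91) = 0.513

α = 0.513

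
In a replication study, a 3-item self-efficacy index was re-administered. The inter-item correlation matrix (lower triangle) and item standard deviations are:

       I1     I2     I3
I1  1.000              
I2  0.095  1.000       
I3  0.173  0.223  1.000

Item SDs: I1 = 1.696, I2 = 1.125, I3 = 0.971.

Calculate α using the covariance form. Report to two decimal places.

Σσ²ᵢ = 1.696² + 1.125² + 0.971² = 5.0849
Covariances σ_ij = r_ij · s_i · s_j:
  σ(I1,I2) = 0.095 × 1.696 × 1.125 = 0.1813
  σ(I1,I3) = 0.173 × 1.696 × 0.971 = 0.2849
  σ(I2,I3) = 0.223 × 1.125 × 0.971 = 0.2436
σ²_T = Σσ²ᵢ + 2·Σσ_ij = 5.0849 + 2 × 0.7098 = 6.5045
α = (3/2)·(1 − 5.0849/6.5045) = 0.33

α = 0.33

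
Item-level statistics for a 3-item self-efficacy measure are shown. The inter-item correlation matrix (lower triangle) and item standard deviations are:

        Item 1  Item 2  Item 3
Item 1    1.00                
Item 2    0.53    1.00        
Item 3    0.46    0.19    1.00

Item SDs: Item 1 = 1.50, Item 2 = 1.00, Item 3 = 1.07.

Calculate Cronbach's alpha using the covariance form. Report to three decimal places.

Σσ²ᵢ = 1.50² + 1.00² + 1.07² = 4.3949
Covariances σ_ij = r_ij · s_i · s_j:
  σ(Item 1,Item 2) = 0.53 × 1.50 × 1.00 = 0.7950
  σ(Item 1,Item 3) = 0.46 × 1.50 × 1.07 = 0.7383
  σ(Item 2,Item 3) = 0.19 × 1.00 × 1.07 = 0.2033
σ²_T = Σσ²ᵢ + 2·Σσ_ij = 4.3949 + 2 × 1.7366 = 7.8681
α = (3/2)·(1 − 4.3949/7.8681) = 0.662

Cronbach's alpha = 0.662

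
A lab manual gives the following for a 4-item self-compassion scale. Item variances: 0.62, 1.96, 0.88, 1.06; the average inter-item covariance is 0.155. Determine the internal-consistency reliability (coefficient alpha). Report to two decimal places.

α = 0.39

Σσᵢ² = 0.62 + 1.96 + 0.88 + 1.06 = 4.52
Sum of the 6 distinct covariances = 6 × 0.155 = 0.930
total variance = Σσᵢ² + 2·Σcov = 4.52 + 2 × 0.930 = 6.380
α = (4/3)·(1 − 4.52/6.380) = 0.39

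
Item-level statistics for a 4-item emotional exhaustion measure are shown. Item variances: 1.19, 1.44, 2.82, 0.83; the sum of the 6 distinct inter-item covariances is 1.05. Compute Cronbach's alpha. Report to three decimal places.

α = 0.334

ΣVar(i) = 1.19 + 1.44 + 2.82 + 0.83 = 6.28
Sum of distinct covariances = 1.05
σ²_T = ΣVar(i) + 2·Σcov = 6.28 + 2 × 1.05 = 8.38
α = (4/3)·(1 − 6.28/8.38) = 0.334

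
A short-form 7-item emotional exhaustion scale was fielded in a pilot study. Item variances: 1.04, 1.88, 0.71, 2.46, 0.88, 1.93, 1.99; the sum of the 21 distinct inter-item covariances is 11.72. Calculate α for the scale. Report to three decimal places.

α = 0.797

ΣVar(i) = 1.04 + 1.88 + 0.71 + 2.46 + 0.88 + 1.93 + 1.99 = 10.89
Sum of distinct covariances = 11.72
Var(T) = ΣVar(i) + 2·Σcov = 10.89 + 2 × 11.72 = 34.33
α = (7/6)·(1 − 10.89/34.33) = 0.797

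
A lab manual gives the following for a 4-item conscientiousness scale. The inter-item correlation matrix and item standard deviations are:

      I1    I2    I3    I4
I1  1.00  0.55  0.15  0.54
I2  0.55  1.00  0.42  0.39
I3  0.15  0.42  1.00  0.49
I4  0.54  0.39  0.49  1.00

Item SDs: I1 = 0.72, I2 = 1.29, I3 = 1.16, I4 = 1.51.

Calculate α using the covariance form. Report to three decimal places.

Σσ²ᵢ = 0.72² + 1.29² + 1.16² + 1.51² = 5.8082
Covariances σ_ij = r_ij · s_i · s_j:
  σ(I1,I2) = 0.55 × 0.72 × 1.29 = 0.5108
  σ(I1,I3) = 0.15 × 0.72 × 1.16 = 0.1253
  σ(I1,I4) = 0.54 × 0.72 × 1.51 = 0.5871
  σ(I2,I3) = 0.42 × 1.29 × 1.16 = 0.6285
  σ(I2,I4) = 0.39 × 1.29 × 1.51 = 0.7597
  σ(I3,I4) = 0.49 × 1.16 × 1.51 = 0.8583
σ²_T = Σσ²ᵢ + 2·Σσ_ij = 5.8082 + 2 × 3.4697 = 12.7476
α = (4/3)·(1 − 5.8082/12.7476) = 0.726

α = 0.726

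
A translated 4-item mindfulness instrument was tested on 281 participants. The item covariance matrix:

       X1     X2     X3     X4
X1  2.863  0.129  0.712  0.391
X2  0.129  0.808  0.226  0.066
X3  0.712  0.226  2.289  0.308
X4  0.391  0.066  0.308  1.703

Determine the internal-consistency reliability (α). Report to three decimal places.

Σσᵢ² = 2.863 + 0.808 + 2.289 + 1.703 = 7.663
Σ_{i<j} σ_ij = 1.832
σ²_total = 7.663 + 2 × 1.832 = 11.327
α = (k/(k−1))·(1 − Σσᵢ²/σ²_total) = (4/3)·(1 − 7.663/11.327) = 0.431

α = 0.431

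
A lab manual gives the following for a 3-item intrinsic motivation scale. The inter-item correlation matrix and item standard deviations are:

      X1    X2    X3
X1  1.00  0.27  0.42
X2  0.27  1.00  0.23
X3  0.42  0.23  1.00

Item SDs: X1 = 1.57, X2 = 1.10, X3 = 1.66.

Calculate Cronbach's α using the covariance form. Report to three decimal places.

Cronbach's α = 0.572

Σσ²ᵢ = 1.57² + 1.10² + 1.66² = 6.4305
Covariances σ_ij = r_ij · s_i · s_j:
  σ(X1,X2) = 0.27 × 1.57 × 1.10 = 0.4663
  σ(X1,X3) = 0.42 × 1.57 × 1.66 = 1.0946
  σ(X2,X3) = 0.23 × 1.10 × 1.66 = 0.4200
σ²_T = Σσ²ᵢ + 2·Σσ_ij = 6.4305 + 2 × 1.9809 = 10.3923
α = (3/2)·(1 − 6.4305/10.3923) = 0.572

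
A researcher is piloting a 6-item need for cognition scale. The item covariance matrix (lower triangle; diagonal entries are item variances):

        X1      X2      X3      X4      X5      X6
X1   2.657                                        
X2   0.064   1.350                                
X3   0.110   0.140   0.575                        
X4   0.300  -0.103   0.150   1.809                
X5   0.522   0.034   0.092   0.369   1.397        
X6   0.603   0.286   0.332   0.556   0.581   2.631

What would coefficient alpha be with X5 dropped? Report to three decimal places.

Remaining items: X1, X2, X3, X4, X6 (k = 5).
ΣVar(i) = 2.657 + 1.350 + 0.575 + 1.809 + 2.631 = 9.022
total variance = 9.022 + 2 × 2.438 = 13.898
α (item deleted) = (5/4)·(1 − 9.022/13.898) = 0.439

α = 0.439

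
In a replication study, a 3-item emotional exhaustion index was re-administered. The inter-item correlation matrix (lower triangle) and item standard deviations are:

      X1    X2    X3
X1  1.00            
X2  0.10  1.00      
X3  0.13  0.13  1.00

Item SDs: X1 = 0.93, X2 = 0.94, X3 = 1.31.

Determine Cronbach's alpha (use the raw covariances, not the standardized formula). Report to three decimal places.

Σσ²ᵢ = 0.93² + 0.94² + 1.31² = 3.4646
Covariances σ_ij = r_ij · s_i · s_j:
  σ(X1,X2) = 0.10 × 0.93 × 0.94 = 0.0874
  σ(X1,X3) = 0.13 × 0.93 × 1.31 = 0.1584
  σ(X2,X3) = 0.13 × 0.94 × 1.31 = 0.1601
σ²_T = Σσ²ᵢ + 2·Σσ_ij = 3.4646 + 2 × 0.4059 = 4.2764
α = (3/2)·(1 − 3.4646/4.2764) = 0.285

Cronbach's alpha = 0.285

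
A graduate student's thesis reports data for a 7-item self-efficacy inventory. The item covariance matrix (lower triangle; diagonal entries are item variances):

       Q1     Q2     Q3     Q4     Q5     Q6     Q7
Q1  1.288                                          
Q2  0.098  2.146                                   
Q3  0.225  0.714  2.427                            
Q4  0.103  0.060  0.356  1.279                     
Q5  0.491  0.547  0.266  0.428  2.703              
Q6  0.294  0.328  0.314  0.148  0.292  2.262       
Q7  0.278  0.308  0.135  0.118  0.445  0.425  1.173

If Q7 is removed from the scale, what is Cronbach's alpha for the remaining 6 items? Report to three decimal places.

Cronbach's alpha = 0.522

Remaining items: Q1, Q2, Q3, Q4, Q5, Q6 (k = 6).
sum of item variances = 1.288 + 2.146 + 2.427 + 1.279 + 2.703 + 2.262 = 12.105
Var(T) = 12.105 + 2 × 4.664 = 21.433
α (item deleted) = (6/5)·(1 − 12.105/21.433) = 0.522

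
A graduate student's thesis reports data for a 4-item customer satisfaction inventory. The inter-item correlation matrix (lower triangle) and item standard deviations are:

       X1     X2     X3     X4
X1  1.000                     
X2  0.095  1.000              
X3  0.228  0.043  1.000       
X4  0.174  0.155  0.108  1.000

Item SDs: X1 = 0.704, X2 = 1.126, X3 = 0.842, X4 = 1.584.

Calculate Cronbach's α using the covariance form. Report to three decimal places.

α = 0.344

Σσ²ᵢ = 0.704² + 1.126² + 0.842² + 1.584² = 4.9815
Covariances σ_ij = r_ij · s_i · s_j:
  σ(X1,X2) = 0.095 × 0.704 × 1.126 = 0.0753
  σ(X1,X3) = 0.228 × 0.704 × 0.842 = 0.1352
  σ(X1,X4) = 0.174 × 0.704 × 1.584 = 0.1940
  σ(X2,X3) = 0.043 × 1.126 × 0.842 = 0.0408
  σ(X2,X4) = 0.155 × 1.126 × 1.584 = 0.2765
  σ(X3,X4) = 0.108 × 0.842 × 1.584 = 0.1440
σ²_T = Σσ²ᵢ + 2·Σσ_ij = 4.9815 + 2 × 0.8658 = 6.7131
α = (4/3)·(1 − 4.9815/6.7131) = 0.344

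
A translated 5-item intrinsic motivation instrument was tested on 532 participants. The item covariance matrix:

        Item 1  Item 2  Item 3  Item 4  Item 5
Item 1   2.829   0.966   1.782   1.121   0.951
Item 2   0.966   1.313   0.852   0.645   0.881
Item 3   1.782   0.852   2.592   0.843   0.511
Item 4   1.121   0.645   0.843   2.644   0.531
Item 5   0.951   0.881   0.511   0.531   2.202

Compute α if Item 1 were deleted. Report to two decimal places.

α = 0.66

Remaining items: Item 2, Item 3, Item 4, Item 5 (k = 4).
Σσᵢ² = 1.313 + 2.592 + 2.644 + 2.202 = 8.751
total variance = 8.751 + 2 × 4.263 = 17.277
α (item deleted) = (4/3)·(1 − 8.751/17.277) = 0.66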